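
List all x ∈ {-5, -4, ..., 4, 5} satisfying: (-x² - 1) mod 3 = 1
Holds for: {-5, -4, -2, -1, 1, 2, 4, 5}
Fails for: {-3, 0, 3}

Answer: {-5, -4, -2, -1, 1, 2, 4, 5}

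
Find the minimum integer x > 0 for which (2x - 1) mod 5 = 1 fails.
Testing positive integers:
x = 1: LHS = (2·1 - 1) mod 5 = 1 mod 5 = 1; 1 = 1 — holds
x = 2: LHS = (2·2 - 1) mod 5 = 3 mod 5 = 3; 3 = 1 — FAILS  ← smallest positive counterexample

Answer: x = 2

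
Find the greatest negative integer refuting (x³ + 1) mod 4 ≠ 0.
Testing negative integers from -1 downward:
x = -1: LHS = ((-1)³ + 1) mod 4 = 0 mod 4 = 0; 0 ≠ 0 — FAILS  ← closest negative counterexample to 0

Answer: x = -1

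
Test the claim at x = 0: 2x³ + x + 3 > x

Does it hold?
x = 0: LHS = 2·0³ + 0 + 3 = 3; 3 > 0 — holds

The relation is satisfied at x = 0.

Answer: Yes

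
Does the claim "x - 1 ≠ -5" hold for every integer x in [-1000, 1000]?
The claim fails at x = -4:
x = -4: LHS = (-4) - 1 = -5; -5 ≠ -5 — FAILS

Because a single integer refutes it, the statement is false.

Answer: False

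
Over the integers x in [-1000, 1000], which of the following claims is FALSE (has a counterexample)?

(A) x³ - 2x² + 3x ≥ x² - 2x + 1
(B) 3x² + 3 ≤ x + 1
(A) x = 0: LHS = 0³ - 2·0² + 3·0 = 0, RHS = 0² - 2·0 + 1 = 1; 0 ≥ 1 — FAILS
(B) x = 0: LHS = 3·0² + 3 = 3, RHS = 0 + 1 = 1; 3 ≤ 1 — FAILS

Answer: Both A and B are false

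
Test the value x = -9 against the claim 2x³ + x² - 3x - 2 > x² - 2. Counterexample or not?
Substitute x = -9 into the relation:
x = -9: LHS = 2·(-9)³ + (-9)² - 3·(-9) - 2 = -1352, RHS = (-9)² - 2 = 79; -1352 > 79 — FAILS

Since the claim fails at x = -9, this value is a counterexample.

Answer: Yes, x = -9 is a counterexample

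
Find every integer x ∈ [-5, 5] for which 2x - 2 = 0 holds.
Holds for: {1}
Fails for: {-5, -4, -3, -2, -1, 0, 2, 3, 4, 5}

Answer: {1}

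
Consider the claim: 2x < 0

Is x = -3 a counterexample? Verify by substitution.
Substitute x = -3 into the relation:
x = -3: LHS = 2·(-3) = -6; -6 < 0 — holds

The claim holds here, so x = -3 is not a counterexample. (A counterexample exists elsewhere, e.g. x = 0.)

Answer: No, x = -3 is not a counterexample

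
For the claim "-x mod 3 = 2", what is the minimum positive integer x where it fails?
Testing positive integers:
x = 1: LHS = (-1) mod 3 = 2; 2 = 2 — holds
x = 2: LHS = (-2) mod 3 = 1; 1 = 2 — FAILS  ← smallest positive counterexample

Answer: x = 2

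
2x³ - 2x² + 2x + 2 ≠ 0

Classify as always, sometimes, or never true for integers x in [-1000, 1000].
Track d = LHS − RHS over the integers in [-1000, 1000]. Equality would need d = 0, but d changes sign only between consecutive integers, jumping over 0:
x = -1: LHS = 2·(-1)³ - 2·(-1)² + 2·(-1) + 2 = -4; -4 ≠ 0 — holds  (d = -4)
x = 0: LHS = 2·0³ - 2·0² + 2·0 + 2 = 2; 2 ≠ 0 — holds  (d = 2)
Away from these crossings d keeps a constant sign, and checking every integer in [-1000, 1000] confirms d ≠ 0 throughout. Hence the two sides are never equal, so the relation holds for every integer in [-1000, 1000].

No counterexample exists.

Answer: Always true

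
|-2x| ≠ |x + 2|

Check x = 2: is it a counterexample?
Substitute x = 2 into the relation:
x = 2: LHS = |-2·2| = |-4| = 4, RHS = |2 + 2| = |4| = 4; 4 ≠ 4 — FAILS

Since the claim fails at x = 2, this value is a counterexample.

Answer: Yes, x = 2 is a counterexample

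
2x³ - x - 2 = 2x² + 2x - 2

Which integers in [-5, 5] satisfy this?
Holds for: {0}
Fails for: {-5, -4, -3, -2, -1, 1, 2, 3, 4, 5}

Answer: {0}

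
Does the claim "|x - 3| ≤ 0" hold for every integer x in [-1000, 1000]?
The claim fails at x = 0:
x = 0: LHS = |0 - 3| = |-3| = 3; 3 ≤ 0 — FAILS

Because a single integer refutes it, the statement is false.

Answer: False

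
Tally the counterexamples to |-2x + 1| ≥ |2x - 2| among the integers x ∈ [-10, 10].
Counterexamples in [-10, 10]: {-10, -9, -8, -7, -6, -5, -4, -3, -2, -1, 0}.

Counting them gives 11 values.

Answer: 11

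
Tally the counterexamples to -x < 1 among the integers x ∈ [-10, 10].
Counterexamples in [-10, 10]: {-10, -9, -8, -7, -6, -5, -4, -3, -2, -1}.

Counting them gives 10 values.

Answer: 10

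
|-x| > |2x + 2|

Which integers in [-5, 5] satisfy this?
Holds for: {-1}
Fails for: {-5, -4, -3, -2, 0, 1, 2, 3, 4, 5}

Answer: {-1}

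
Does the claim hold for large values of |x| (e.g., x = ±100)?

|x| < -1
x = 100: LHS = |100| = 100; 100 < -1 — FAILS
x = -100: LHS = |-100| = 100; 100 < -1 — FAILS

Answer: No, fails for both x = 100 and x = -100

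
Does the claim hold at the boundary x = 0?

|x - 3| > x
x = 0: LHS = |0 - 3| = |-3| = 3; 3 > 0 — holds

The relation is satisfied at x = 0.

Answer: Yes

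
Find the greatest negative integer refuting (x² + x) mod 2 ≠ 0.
Testing negative integers from -1 downward:
x = -1: LHS = ((-1)² + (-1)) mod 2 = 0 mod 2 = 0; 0 ≠ 0 — FAILS  ← closest negative counterexample to 0

Answer: x = -1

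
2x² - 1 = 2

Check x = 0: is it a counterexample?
Substitute x = 0 into the relation:
x = 0: LHS = 2·0² - 1 = -1; -1 = 2 — FAILS

Since the claim fails at x = 0, this value is a counterexample.

Answer: Yes, x = 0 is a counterexample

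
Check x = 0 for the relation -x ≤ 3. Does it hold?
x = 0: LHS = -0 = 0; 0 ≤ 3 — holds

The relation is satisfied at x = 0.

Answer: Yes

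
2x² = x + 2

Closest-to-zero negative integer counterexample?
Testing negative integers from -1 downward:
x = -1: LHS = 2·(-1)² = 2, RHS = (-1) + 2 = 1; 2 = 1 — FAILS  ← closest negative counterexample to 0

Answer: x = -1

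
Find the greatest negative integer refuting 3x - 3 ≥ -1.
Testing negative integers from -1 downward:
x = -1: LHS = 3·(-1) - 3 = -6; -6 ≥ -1 — FAILS  ← closest negative counterexample to 0

Answer: x = -1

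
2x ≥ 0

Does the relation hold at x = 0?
x = 0: LHS = 2·0 = 0; 0 ≥ 0 — holds

The relation is satisfied at x = 0.

Answer: Yes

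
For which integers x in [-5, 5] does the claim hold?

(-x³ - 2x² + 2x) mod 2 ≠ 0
Holds for: {-5, -3, -1, 1, 3, 5}
Fails for: {-4, -2, 0, 2, 4}

Answer: {-5, -3, -1, 1, 3, 5}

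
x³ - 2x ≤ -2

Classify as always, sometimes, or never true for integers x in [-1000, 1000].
Holds at x = -2: LHS = (-2)³ - 2·(-2) = -4; -4 ≤ -2 — holds
Fails at x = 0: LHS = 0³ - 2·0 = 0; 0 ≤ -2 — FAILS
It is satisfied by some integers in the range but not all.

Answer: Sometimes true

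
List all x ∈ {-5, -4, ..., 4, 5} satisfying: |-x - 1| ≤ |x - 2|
Holds for: {-5, -4, -3, -2, -1, 0}
Fails for: {1, 2, 3, 4, 5}

Answer: {-5, -4, -3, -2, -1, 0}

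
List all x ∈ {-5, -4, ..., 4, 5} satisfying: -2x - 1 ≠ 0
Track d = LHS − RHS over the integers in [-5, 5]. Equality would need d = 0, but d changes sign only between consecutive integers, jumping over 0:
x = -1: LHS = -2·(-1) - 1 = 1; 1 ≠ 0 — holds  (d = 1)
x = 0: LHS = -2·0 - 1 = -1; -1 ≠ 0 — holds  (d = -1)
Away from these crossings d keeps a constant sign, and checking every integer in [-5, 5] confirms d ≠ 0 throughout. Hence the two sides are never equal, so the relation holds for every integer in [-5, 5].

Answer: All integers in [-5, 5]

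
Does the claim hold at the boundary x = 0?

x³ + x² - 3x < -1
x = 0: LHS = 0³ + 0² - 3·0 = 0; 0 < -1 — FAILS

The relation fails at x = 0, so x = 0 is a counterexample.

Answer: No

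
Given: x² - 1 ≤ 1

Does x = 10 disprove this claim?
Substitute x = 10 into the relation:
x = 10: LHS = 10² - 1 = 99; 99 ≤ 1 — FAILS

Since the claim fails at x = 10, this value is a counterexample.

Answer: Yes, x = 10 is a counterexample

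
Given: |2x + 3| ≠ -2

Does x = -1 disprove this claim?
Substitute x = -1 into the relation:
x = -1: LHS = |2·(-1) + 3| = |1| = 1; 1 ≠ -2 — holds

The relation holds at x = -1, so it is not a counterexample.

Answer: No, x = -1 is not a counterexample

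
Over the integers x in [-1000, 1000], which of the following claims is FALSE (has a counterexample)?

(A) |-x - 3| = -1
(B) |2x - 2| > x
(A) x = 0: LHS = |-0 - 3| = |-3| = 3; 3 = -1 — FAILS
(B) x = 1: LHS = |2·1 - 2| = |0| = 0; 0 > 1 — FAILS

Answer: Both A and B are false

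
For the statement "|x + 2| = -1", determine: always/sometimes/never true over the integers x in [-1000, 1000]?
An absolute value is never negative, so the left side is ≥ 0 for every x, while the right side is -1. Tightest case in [-1000, 1000] is x = -2:
x = -2: LHS = |(-2) + 2| = |0| = 0; 0 = -1 — FAILS
Hence LHS − RHS is never 0, i.e. the two sides are never equal, so the claimed relation (=) fails for every integer in [-1000, 1000].

No integer in the range satisfies it.

Answer: Never true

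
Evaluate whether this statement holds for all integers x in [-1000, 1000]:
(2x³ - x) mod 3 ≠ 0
The claim fails at x = 0:
x = 0: LHS = (2·0³ - 0) mod 3 = 0 mod 3 = 0; 0 ≠ 0 — FAILS

Because a single integer refutes it, the statement is false.

Answer: False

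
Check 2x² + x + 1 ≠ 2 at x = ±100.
x = 100: LHS = 2·100² + 100 + 1 = 20101; 20101 ≠ 2 — holds
x = -100: LHS = 2·(-100)² + (-100) + 1 = 19901; 19901 ≠ 2 — holds

Answer: Yes, holds for both x = 100 and x = -100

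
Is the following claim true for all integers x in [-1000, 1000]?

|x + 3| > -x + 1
The claim fails at x = -1:
x = -1: LHS = |(-1) + 3| = |2| = 2, RHS = -(-1) + 1 = 2; 2 > 2 — FAILS

Because a single integer refutes it, the statement is false.

Answer: False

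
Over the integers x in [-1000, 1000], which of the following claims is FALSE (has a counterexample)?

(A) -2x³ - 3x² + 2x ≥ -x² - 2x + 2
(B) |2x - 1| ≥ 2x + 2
(A) x = 0: LHS = -2·0³ - 3·0² + 2·0 = 0, RHS = -0² - 2·0 + 2 = 2; 0 ≥ 2 — FAILS
(B) x = 0: LHS = |2·0 - 1| = |-1| = 1, RHS = 2·0 + 2 = 2; 1 ≥ 2 — FAILS

Answer: Both A and B are false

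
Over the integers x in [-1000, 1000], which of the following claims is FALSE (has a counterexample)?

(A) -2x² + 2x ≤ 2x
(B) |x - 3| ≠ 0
(A) Over all integers in [-1000, 1000], LHS − RHS is largest at x = 0, where it equals 0:
x = 0: LHS = -2·0² + 2·0 = 0, RHS = 2·0 = 0; 0 ≤ 0 — holds
At the ends of the range:
x = -1000: LHS = -2·(-1000)² + 2·(-1000) = -2002000, RHS = 2·(-1000) = -2000; -2002000 ≤ -2000 — holds
x = 1000: LHS = -2·1000² + 2·1000 = -1998000, RHS = 2·1000 = 2000; -1998000 ≤ 2000 — holds
Hence LHS − RHS is never positive, i.e. LHS ≤ RHS throughout, so the relation holds for every integer in [-1000, 1000].

(B) x = 3: LHS = |3 - 3| = |0| = 0; 0 ≠ 0 — FAILS

Only (B) has a counterexample.

Answer: B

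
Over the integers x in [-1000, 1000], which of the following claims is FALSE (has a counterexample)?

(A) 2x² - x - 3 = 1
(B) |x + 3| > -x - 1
(A) x = 0: LHS = 2·0² - 0 - 3 = -3; -3 = 1 — FAILS
(B) x = -2: LHS = |(-2) + 3| = |1| = 1, RHS = -(-2) - 1 = 1; 1 > 1 — FAILS

Answer: Both A and B are false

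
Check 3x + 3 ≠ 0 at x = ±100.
x = 100: LHS = 3·100 + 3 = 303; 303 ≠ 0 — holds
x = -100: LHS = 3·(-100) + 3 = -297; -297 ≠ 0 — holds

Answer: Yes, holds for both x = 100 and x = -100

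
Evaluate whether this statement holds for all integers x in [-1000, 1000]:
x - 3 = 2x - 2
The claim fails at x = 0:
x = 0: LHS = 0 - 3 = -3, RHS = 2·0 - 2 = -2; -3 = -2 — FAILS

Because a single integer refutes it, the statement is false.

Answer: False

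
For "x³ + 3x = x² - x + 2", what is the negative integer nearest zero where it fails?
Testing negative integers from -1 downward:
x = -1: LHS = (-1)³ + 3·(-1) = -4, RHS = (-1)² - (-1) + 2 = 4; -4 = 4 — FAILS  ← closest negative counterexample to 0

Answer: x = -1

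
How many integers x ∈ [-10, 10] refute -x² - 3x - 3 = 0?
Counterexamples in [-10, 10]: {-10, -9, -8, -7, -6, -5, -4, -3, -2, -1, 0, 1, 2, 3, 4, 5, 6, 7, 8, 9, 10}.

Counting them gives 21 values.

Answer: 21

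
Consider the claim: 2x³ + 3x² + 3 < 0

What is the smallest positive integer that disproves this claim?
Testing positive integers:
x = 1: LHS = 2·1³ + 3·1² + 3 = 8; 8 < 0 — FAILS  ← smallest positive counterexample

Answer: x = 1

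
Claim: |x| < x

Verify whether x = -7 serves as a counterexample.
Substitute x = -7 into the relation:
x = -7: LHS = |-7| = 7; 7 < -7 — FAILS

Since the claim fails at x = -7, this value is a counterexample.

Answer: Yes, x = -7 is a counterexample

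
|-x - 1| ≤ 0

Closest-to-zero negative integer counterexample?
Testing negative integers from -1 downward:
x = -1: LHS = |-(-1) - 1| = |0| = 0; 0 ≤ 0 — holds
x = -2: LHS = |-(-2) - 1| = |1| = 1; 1 ≤ 0 — FAILS  ← closest negative counterexample to 0

Answer: x = -2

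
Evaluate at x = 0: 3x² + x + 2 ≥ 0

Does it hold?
x = 0: LHS = 3·0² + 0 + 2 = 2; 2 ≥ 0 — holds

The relation is satisfied at x = 0.

Answer: Yes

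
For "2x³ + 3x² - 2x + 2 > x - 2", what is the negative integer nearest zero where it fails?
Testing negative integers from -1 downward:
x = -1: LHS = 2·(-1)³ + 3·(-1)² - 2·(-1) + 2 = 5, RHS = (-1) - 2 = -3; 5 > -3 — holds
x = -2: LHS = 2·(-2)³ + 3·(-2)² - 2·(-2) + 2 = 2, RHS = (-2) - 2 = -4; 2 > -4 — holds
x = -3: LHS = 2·(-3)³ + 3·(-3)² - 2·(-3) + 2 = -19, RHS = (-3) - 2 = -5; -19 > -5 — FAILS  ← closest negative counterexample to 0

Answer: x = -3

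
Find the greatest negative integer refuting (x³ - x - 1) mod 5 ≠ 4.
Testing negative integers from -1 downward:
x = -1: LHS = ((-1)³ - (-1) - 1) mod 5 = (-1) mod 5 = 4; 4 ≠ 4 — FAILS  ← closest negative counterexample to 0

Answer: x = -1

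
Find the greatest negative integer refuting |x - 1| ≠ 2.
Testing negative integers from -1 downward:
x = -1: LHS = |(-1) - 1| = |-2| = 2; 2 ≠ 2 — FAILS  ← closest negative counterexample to 0

Answer: x = -1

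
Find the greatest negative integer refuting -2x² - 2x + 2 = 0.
Testing negative integers from -1 downward:
x = -1: LHS = -2·(-1)² - 2·(-1) + 2 = 2; 2 = 0 — FAILS  ← closest negative counterexample to 0

Answer: x = -1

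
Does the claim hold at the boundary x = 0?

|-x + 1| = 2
x = 0: LHS = |-0 + 1| = |1| = 1; 1 = 2 — FAILS

The relation fails at x = 0, so x = 0 is a counterexample.

Answer: No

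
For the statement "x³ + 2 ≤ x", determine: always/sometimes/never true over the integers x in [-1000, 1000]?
Holds at x = -2: LHS = (-2)³ + 2 = -6; -6 ≤ -2 — holds
Fails at x = 0: LHS = 0³ + 2 = 2; 2 ≤ 0 — FAILS
It is satisfied by some integers in the range but not all.

Answer: Sometimes true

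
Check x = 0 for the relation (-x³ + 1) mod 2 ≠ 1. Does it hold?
x = 0: LHS = (-0³ + 1) mod 2 = 1 mod 2 = 1; 1 ≠ 1 — FAILS

The relation fails at x = 0, so x = 0 is a counterexample.

Answer: No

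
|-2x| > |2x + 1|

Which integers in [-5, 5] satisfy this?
Holds for: {-5, -4, -3, -2, -1}
Fails for: {0, 1, 2, 3, 4, 5}

Answer: {-5, -4, -3, -2, -1}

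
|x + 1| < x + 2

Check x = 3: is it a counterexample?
Substitute x = 3 into the relation:
x = 3: LHS = |3 + 1| = |4| = 4, RHS = 3 + 2 = 5; 4 < 5 — holds

The claim holds here, so x = 3 is not a counterexample. (A counterexample exists elsewhere, e.g. x = -2.)

Answer: No, x = 3 is not a counterexample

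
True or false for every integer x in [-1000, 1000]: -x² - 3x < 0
The claim fails at x = 0:
x = 0: LHS = -0² - 3·0 = 0; 0 < 0 — FAILS

Because a single integer refutes it, the statement is false.

Answer: False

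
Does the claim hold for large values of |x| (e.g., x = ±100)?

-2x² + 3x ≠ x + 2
x = 100: LHS = -2·100² + 3·100 = -19700, RHS = 100 + 2 = 102; -19700 ≠ 102 — holds
x = -100: LHS = -2·(-100)² + 3·(-100) = -20300, RHS = (-100) + 2 = -98; -20300 ≠ -98 — holds

Answer: Yes, holds for both x = 100 and x = -100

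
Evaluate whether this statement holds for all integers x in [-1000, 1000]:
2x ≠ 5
Track d = LHS − RHS over the integers in [-1000, 1000]. Equality would need d = 0, but d changes sign only between consecutive integers, jumping over 0:
x = 2: LHS = 2·2 = 4; 4 ≠ 5 — holds  (d = -1)
x = 3: LHS = 2·3 = 6; 6 ≠ 5 — holds  (d = 1)
Away from these crossings d keeps a constant sign, and checking every integer in [-1000, 1000] confirms d ≠ 0 throughout. Hence the two sides are never equal, so the relation holds for every integer in [-1000, 1000].

No counterexample exists.

Answer: True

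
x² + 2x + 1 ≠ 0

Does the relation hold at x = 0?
x = 0: LHS = 0² + 2·0 + 1 = 1; 1 ≠ 0 — holds

The relation is satisfied at x = 0.

Answer: Yes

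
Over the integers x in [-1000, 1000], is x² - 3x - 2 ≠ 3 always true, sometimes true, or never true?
Track d = LHS − RHS over the integers in [-1000, 1000]. Equality would need d = 0, but d changes sign only between consecutive integers, jumping over 0:
x = -2: LHS = (-2)² - 3·(-2) - 2 = 8; 8 ≠ 3 — holds  (d = 5)
x = -1: LHS = (-1)² - 3·(-1) - 2 = 2; 2 ≠ 3 — holds  (d = -1)
x = 4: LHS = 4² - 3·4 - 2 = 2; 2 ≠ 3 — holds  (d = -1)
x = 5: LHS = 5² - 3·5 - 2 = 8; 8 ≠ 3 — holds  (d = 5)
Away from these crossings d keeps a constant sign, and checking every integer in [-1000, 1000] confirms d ≠ 0 throughout. Hence the two sides are never equal, so the relation holds for every integer in [-1000, 1000].

No counterexample exists.

Answer: Always true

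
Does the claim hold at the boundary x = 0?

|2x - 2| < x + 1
x = 0: LHS = |2·0 - 2| = |-2| = 2, RHS = 0 + 1 = 1; 2 < 1 — FAILS

The relation fails at x = 0, so x = 0 is a counterexample.

Answer: No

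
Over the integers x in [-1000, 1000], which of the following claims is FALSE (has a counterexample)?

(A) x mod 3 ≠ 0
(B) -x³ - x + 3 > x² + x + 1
(A) x = 0: LHS = 0 mod 3 = 0; 0 ≠ 0 — FAILS
(B) x = 1: LHS = -1³ - 1 + 3 = 1, RHS = 1² + 1 + 1 = 3; 1 > 3 — FAILS

Answer: Both A and B are false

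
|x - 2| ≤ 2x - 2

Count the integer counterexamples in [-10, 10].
Counterexamples in [-10, 10]: {-10, -9, -8, -7, -6, -5, -4, -3, -2, -1, 0, 1}.

Counting them gives 12 values.

Answer: 12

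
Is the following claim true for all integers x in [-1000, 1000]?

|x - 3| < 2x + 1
The claim fails at x = 0:
x = 0: LHS = |0 - 3| = |-3| = 3, RHS = 2·0 + 1 = 1; 3 < 1 — FAILS

Because a single integer refutes it, the statement is false.

Answer: False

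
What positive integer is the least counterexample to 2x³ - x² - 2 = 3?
Testing positive integers:
x = 1: LHS = 2·1³ - 1² - 2 = -1; -1 = 3 — FAILS  ← smallest positive counterexample

Answer: x = 1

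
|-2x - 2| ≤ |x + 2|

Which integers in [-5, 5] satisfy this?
Holds for: {-1, 0}
Fails for: {-5, -4, -3, -2, 1, 2, 3, 4, 5}

Answer: {-1, 0}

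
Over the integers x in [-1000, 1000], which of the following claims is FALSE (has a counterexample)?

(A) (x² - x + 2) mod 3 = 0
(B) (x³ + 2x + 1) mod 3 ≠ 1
(A) x = 0: LHS = (0² - 0 + 2) mod 3 = 2 mod 3 = 2; 2 = 0 — FAILS
(B) x = 0: LHS = (0³ + 2·0 + 1) mod 3 = 1 mod 3 = 1; 1 ≠ 1 — FAILS

Answer: Both A and B are false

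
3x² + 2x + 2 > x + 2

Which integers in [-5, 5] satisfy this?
Holds for: {-5, -4, -3, -2, -1, 1, 2, 3, 4, 5}
Fails for: {0}

Answer: {-5, -4, -3, -2, -1, 1, 2, 3, 4, 5}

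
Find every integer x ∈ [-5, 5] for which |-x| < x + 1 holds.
Holds for: {0, 1, 2, 3, 4, 5}
Fails for: {-5, -4, -3, -2, -1}

Answer: {0, 1, 2, 3, 4, 5}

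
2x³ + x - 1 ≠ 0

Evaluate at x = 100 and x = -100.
x = 100: LHS = 2·100³ + 100 - 1 = 2000099; 2000099 ≠ 0 — holds
x = -100: LHS = 2·(-100)³ + (-100) - 1 = -2000101; -2000101 ≠ 0 — holds

Answer: Yes, holds for both x = 100 and x = -100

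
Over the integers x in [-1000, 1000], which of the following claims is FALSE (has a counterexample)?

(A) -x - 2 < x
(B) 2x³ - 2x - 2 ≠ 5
(A) x = -1: LHS = -(-1) - 2 = -1; -1 < -1 — FAILS

(B) Track d = LHS − RHS over the integers in [-1000, 1000]. Equality would need d = 0, but d changes sign only between consecutive integers, jumping over 0:
x = 1: LHS = 2·1³ - 2·1 - 2 = -2; -2 ≠ 5 — holds  (d = -7)
x = 2: LHS = 2·2³ - 2·2 - 2 = 10; 10 ≠ 5 — holds  (d = 5)
Away from these crossings d keeps a constant sign, and checking every integer in [-1000, 1000] confirms d ≠ 0 throughout. Hence the two sides are never equal, so the relation holds for every integer in [-1000, 1000].

Only (A) has a counterexample.

Answer: A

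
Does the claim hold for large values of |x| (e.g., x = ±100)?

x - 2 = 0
x = 100: LHS = 100 - 2 = 98; 98 = 0 — FAILS
x = -100: LHS = (-100) - 2 = -102; -102 = 0 — FAILS

Answer: No, fails for both x = 100 and x = -100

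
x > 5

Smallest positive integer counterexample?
Testing positive integers:
x = 1: 1 > 5 — FAILS  ← smallest positive counterexample

Answer: x = 1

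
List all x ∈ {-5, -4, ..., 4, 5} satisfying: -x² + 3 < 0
Holds for: {-5, -4, -3, -2, 2, 3, 4, 5}
Fails for: {-1, 0, 1}

Answer: {-5, -4, -3, -2, 2, 3, 4, 5}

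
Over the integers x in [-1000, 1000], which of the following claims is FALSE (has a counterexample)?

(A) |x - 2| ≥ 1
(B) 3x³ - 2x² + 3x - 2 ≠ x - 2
(A) x = 2: LHS = |2 - 2| = |0| = 0; 0 ≥ 1 — FAILS
(B) x = 0: LHS = 3·0³ - 2·0² + 3·0 - 2 = -2, RHS = 0 - 2 = -2; -2 ≠ -2 — FAILS

Answer: Both A and B are false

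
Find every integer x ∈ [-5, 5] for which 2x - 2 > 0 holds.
Holds for: {2, 3, 4, 5}
Fails for: {-5, -4, -3, -2, -1, 0, 1}

Answer: {2, 3, 4, 5}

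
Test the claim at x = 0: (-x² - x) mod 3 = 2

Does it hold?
x = 0: LHS = (-0² - 0) mod 3 = 0 mod 3 = 0; 0 = 2 — FAILS

The relation fails at x = 0, so x = 0 is a counterexample.

Answer: No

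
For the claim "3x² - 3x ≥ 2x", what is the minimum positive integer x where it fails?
Testing positive integers:
x = 1: LHS = 3·1² - 3·1 = 0, RHS = 2·1 = 2; 0 ≥ 2 — FAILS  ← smallest positive counterexample

Answer: x = 1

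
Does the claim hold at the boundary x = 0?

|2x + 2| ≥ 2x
x = 0: LHS = |2·0 + 2| = |2| = 2, RHS = 2·0 = 0; 2 ≥ 0 — holds

The relation is satisfied at x = 0.

Answer: Yes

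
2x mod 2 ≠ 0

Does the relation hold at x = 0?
x = 0: LHS = (2·0) mod 2 = 0 mod 2 = 0; 0 ≠ 0 — FAILS

The relation fails at x = 0, so x = 0 is a counterexample.

Answer: No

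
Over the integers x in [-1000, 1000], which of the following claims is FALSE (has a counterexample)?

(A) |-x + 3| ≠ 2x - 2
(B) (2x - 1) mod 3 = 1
(A) Track d = LHS − RHS over the integers in [-1000, 1000]. Equality would need d = 0, but d changes sign only between consecutive integers, jumping over 0:
x = 1: LHS = |-1 + 3| = |2| = 2, RHS = 2·1 - 2 = 0; 2 ≠ 0 — holds  (d = 2)
x = 2: LHS = |-2 + 3| = |1| = 1, RHS = 2·2 - 2 = 2; 1 ≠ 2 — holds  (d = -1)
Away from these crossings d keeps a constant sign, and checking every integer in [-1000, 1000] confirms d ≠ 0 throughout. Hence the two sides are never equal, so the relation holds for every integer in [-1000, 1000].

(B) x = 0: LHS = (2·0 - 1) mod 3 = (-1) mod 3 = 2; 2 = 1 — FAILS

Only (B) has a counterexample.

Answer: B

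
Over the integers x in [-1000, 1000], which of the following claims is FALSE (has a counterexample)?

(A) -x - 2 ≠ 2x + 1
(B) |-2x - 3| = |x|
(A) x = -1: LHS = -(-1) - 2 = -1, RHS = 2·(-1) + 1 = -1; -1 ≠ -1 — FAILS
(B) x = 0: LHS = |-2·0 - 3| = |-3| = 3, RHS = |0| = 0; 3 = 0 — FAILS

Answer: Both A and B are false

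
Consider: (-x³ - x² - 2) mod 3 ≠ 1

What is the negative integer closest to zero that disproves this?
Testing negative integers from -1 downward:
x = -1: LHS = (-(-1)³ - (-1)² - 2) mod 3 = (-2) mod 3 = 1; 1 ≠ 1 — FAILS  ← closest negative counterexample to 0

Answer: x = -1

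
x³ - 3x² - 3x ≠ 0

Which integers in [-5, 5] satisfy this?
Holds for: {-5, -4, -3, -2, -1, 1, 2, 3, 4, 5}
Fails for: {0}

Answer: {-5, -4, -3, -2, -1, 1, 2, 3, 4, 5}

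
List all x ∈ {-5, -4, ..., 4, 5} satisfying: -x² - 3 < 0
Over all integers in [-5, 5], LHS − RHS is largest at x = 0, where it equals -3:
x = 0: LHS = -0² - 3 = -3; -3 < 0 — holds
At the ends of the range:
x = -5: LHS = -(-5)² - 3 = -28; -28 < 0 — holds
x = 5: LHS = -5² - 3 = -28; -28 < 0 — holds
Hence LHS − RHS is never zero or positive, i.e. LHS < RHS throughout, so the relation holds for every integer in [-5, 5].

Answer: All integers in [-5, 5]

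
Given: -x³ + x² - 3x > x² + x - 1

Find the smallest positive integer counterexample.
Testing positive integers:
x = 1: LHS = -1³ + 1² - 3·1 = -3, RHS = 1² + 1 - 1 = 1; -3 > 1 — FAILS  ← smallest positive counterexample

Answer: x = 1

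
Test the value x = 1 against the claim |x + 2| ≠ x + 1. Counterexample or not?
Substitute x = 1 into the relation:
x = 1: LHS = |1 + 2| = |3| = 3, RHS = 1 + 1 = 2; 3 ≠ 2 — holds

The relation holds at x = 1, so it is not a counterexample.

Answer: No, x = 1 is not a counterexample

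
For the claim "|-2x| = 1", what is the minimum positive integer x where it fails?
Testing positive integers:
x = 1: LHS = |-2·1| = |-2| = 2; 2 = 1 — FAILS  ← smallest positive counterexample

Answer: x = 1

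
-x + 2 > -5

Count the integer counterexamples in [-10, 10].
Counterexamples in [-10, 10]: {7, 8, 9, 10}.

Counting them gives 4 values.

Answer: 4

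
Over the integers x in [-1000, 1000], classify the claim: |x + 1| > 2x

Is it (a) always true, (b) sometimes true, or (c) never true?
Holds at x = 0: LHS = |0 + 1| = |1| = 1, RHS = 2·0 = 0; 1 > 0 — holds
Fails at x = 1: LHS = |1 + 1| = |2| = 2, RHS = 2·1 = 2; 2 > 2 — FAILS
It is satisfied by some integers in the range but not all.

Answer: Sometimes true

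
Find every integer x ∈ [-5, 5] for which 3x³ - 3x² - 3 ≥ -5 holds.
Holds for: {0, 1, 2, 3, 4, 5}
Fails for: {-5, -4, -3, -2, -1}

Answer: {0, 1, 2, 3, 4, 5}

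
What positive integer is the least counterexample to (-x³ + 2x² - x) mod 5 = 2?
Testing positive integers:
x = 1: LHS = (-1³ + 2·1² - 1) mod 5 = 0 mod 5 = 0; 0 = 2 — FAILS  ← smallest positive counterexample

Answer: x = 1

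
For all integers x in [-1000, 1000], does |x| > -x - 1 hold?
Over all integers in [-1000, 1000], LHS − RHS is smallest at x = 0, where it equals 1:
x = 0: LHS = |0| = 0, RHS = -0 - 1 = -1; 0 > -1 — holds
At the ends of the range:
x = -1000: LHS = |-1000| = 1000, RHS = -(-1000) - 1 = 999; 1000 > 999 — holds
x = 1000: LHS = |1000| = 1000, RHS = -1000 - 1 = -1001; 1000 > -1001 — holds
Hence LHS − RHS is never zero or negative, i.e. LHS > RHS throughout, so the relation holds for every integer in [-1000, 1000].

No counterexample exists.

Answer: True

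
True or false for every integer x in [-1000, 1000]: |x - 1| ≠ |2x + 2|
The claim fails at x = -3:
x = -3: LHS = |(-3) - 1| = |-4| = 4, RHS = |2·(-3) + 2| = |-4| = 4; 4 ≠ 4 — FAILS

Because a single integer refutes it, the statement is false.

Answer: False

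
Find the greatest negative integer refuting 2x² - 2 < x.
Testing negative integers from -1 downward:
x = -1: LHS = 2·(-1)² - 2 = 0; 0 < -1 — FAILS  ← closest negative counterexample to 0

Answer: x = -1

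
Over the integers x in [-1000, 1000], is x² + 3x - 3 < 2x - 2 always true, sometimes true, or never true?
Holds at x = 0: LHS = 0² + 3·0 - 3 = -3, RHS = 2·0 - 2 = -2; -3 < -2 — holds
Fails at x = 1: LHS = 1² + 3·1 - 3 = 1, RHS = 2·1 - 2 = 0; 1 < 0 — FAILS
It is satisfied by some integers in the range but not all.

Answer: Sometimes true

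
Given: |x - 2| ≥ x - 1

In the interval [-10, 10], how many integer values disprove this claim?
Counterexamples in [-10, 10]: {2, 3, 4, 5, 6, 7, 8, 9, 10}.

Counting them gives 9 values.

Answer: 9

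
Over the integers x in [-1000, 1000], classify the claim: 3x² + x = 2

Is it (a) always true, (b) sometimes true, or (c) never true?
Holds at x = -1: LHS = 3·(-1)² + (-1) = 2; 2 = 2 — holds
Fails at x = 0: LHS = 3·0² + 0 = 0; 0 = 2 — FAILS
It is satisfied by some integers in the range but not all.

Answer: Sometimes true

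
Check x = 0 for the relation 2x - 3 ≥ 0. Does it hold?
x = 0: LHS = 2·0 - 3 = -3; -3 ≥ 0 — FAILS

The relation fails at x = 0, so x = 0 is a counterexample.

Answer: No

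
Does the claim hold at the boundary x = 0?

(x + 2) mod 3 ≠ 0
x = 0: LHS = (0 + 2) mod 3 = 2 mod 3 = 2; 2 ≠ 0 — holds

The relation is satisfied at x = 0.

Answer: Yes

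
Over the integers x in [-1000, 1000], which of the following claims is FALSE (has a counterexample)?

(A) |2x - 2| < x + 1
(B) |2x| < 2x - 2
(A) x = 0: LHS = |2·0 - 2| = |-2| = 2, RHS = 0 + 1 = 1; 2 < 1 — FAILS
(B) x = 0: LHS = |2·0| = |0| = 0, RHS = 2·0 - 2 = -2; 0 < -2 — FAILS

Answer: Both A and B are false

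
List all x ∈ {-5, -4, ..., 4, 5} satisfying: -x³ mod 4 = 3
Holds for: {-3, 1, 5}
Fails for: {-5, -4, -2, -1, 0, 2, 3, 4}

Answer: {-3, 1, 5}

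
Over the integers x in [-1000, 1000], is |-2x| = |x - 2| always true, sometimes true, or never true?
Holds at x = -2: LHS = |-2·(-2)| = |4| = 4, RHS = |(-2) - 2| = |-4| = 4; 4 = 4 — holds
Fails at x = 0: LHS = |-2·0| = |0| = 0, RHS = |0 - 2| = |-2| = 2; 0 = 2 — FAILS
It is satisfied by some integers in the range but not all.

Answer: Sometimes true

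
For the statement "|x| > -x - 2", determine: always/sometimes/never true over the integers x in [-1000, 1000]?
Over all integers in [-1000, 1000], LHS − RHS is smallest at x = 0, where it equals 2:
x = 0: LHS = |0| = 0, RHS = -0 - 2 = -2; 0 > -2 — holds
At the ends of the range:
x = -1000: LHS = |-1000| = 1000, RHS = -(-1000) - 2 = 998; 1000 > 998 — holds
x = 1000: LHS = |1000| = 1000, RHS = -1000 - 2 = -1002; 1000 > -1002 — holds
Hence LHS − RHS is never zero or negative, i.e. LHS > RHS throughout, so the relation holds for every integer in [-1000, 1000].

No counterexample exists.

Answer: Always true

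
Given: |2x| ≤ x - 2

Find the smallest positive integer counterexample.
Testing positive integers:
x = 1: LHS = |2·1| = |2| = 2, RHS = 1 - 2 = -1; 2 ≤ -1 — FAILS  ← smallest positive counterexample

Answer: x = 1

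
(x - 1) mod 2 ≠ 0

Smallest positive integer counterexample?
Testing positive integers:
x = 1: LHS = (1 - 1) mod 2 = 0 mod 2 = 0; 0 ≠ 0 — FAILS  ← smallest positive counterexample

Answer: x = 1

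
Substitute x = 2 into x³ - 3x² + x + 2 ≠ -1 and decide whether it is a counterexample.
Substitute x = 2 into the relation:
x = 2: LHS = 2³ - 3·2² + 2 + 2 = 0; 0 ≠ -1 — holds

The relation holds at x = 2, so it is not a counterexample.

Answer: No, x = 2 is not a counterexample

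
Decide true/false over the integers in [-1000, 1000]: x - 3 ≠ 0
The claim fails at x = 3:
x = 3: LHS = 3 - 3 = 0; 0 ≠ 0 — FAILS

Because a single integer refutes it, the statement is false.

Answer: False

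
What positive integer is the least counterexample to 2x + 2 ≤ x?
Testing positive integers:
x = 1: LHS = 2·1 + 2 = 4; 4 ≤ 1 — FAILS  ← smallest positive counterexample

Answer: x = 1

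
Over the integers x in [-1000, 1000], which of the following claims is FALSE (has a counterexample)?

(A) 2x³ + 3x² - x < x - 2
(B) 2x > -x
(A) x = 0: LHS = 2·0³ + 3·0² - 0 = 0, RHS = 0 - 2 = -2; 0 < -2 — FAILS
(B) x = 0: LHS = 2·0 = 0, RHS = -0 = 0; 0 > 0 — FAILS

Answer: Both A and B are false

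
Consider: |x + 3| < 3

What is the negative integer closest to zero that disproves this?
Testing negative integers from -1 downward:
x = -1: LHS = |(-1) + 3| = |2| = 2; 2 < 3 — holds
x = -2: LHS = |(-2) + 3| = |1| = 1; 1 < 3 — holds
x = -3: LHS = |(-3) + 3| = |0| = 0; 0 < 3 — holds
x = -4: LHS = |(-4) + 3| = |-1| = 1; 1 < 3 — holds
x = -5: LHS = |(-5) + 3| = |-2| = 2; 2 < 3 — holds
x = -6: LHS = |(-6) + 3| = |-3| = 3; 3 < 3 — FAILS  ← closest negative counterexample to 0

Answer: x = -6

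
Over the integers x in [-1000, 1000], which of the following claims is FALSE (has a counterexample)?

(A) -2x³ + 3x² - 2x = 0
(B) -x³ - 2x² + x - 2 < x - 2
(A) x = 1: LHS = -2·1³ + 3·1² - 2·1 = -1; -1 = 0 — FAILS
(B) x = 0: LHS = -0³ - 2·0² + 0 - 2 = -2, RHS = 0 - 2 = -2; -2 < -2 — FAILS

Answer: Both A and B are false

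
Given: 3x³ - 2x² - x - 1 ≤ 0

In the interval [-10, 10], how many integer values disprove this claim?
Counterexamples in [-10, 10]: {2, 3, 4, 5, 6, 7, 8, 9, 10}.

Counting them gives 9 values.

Answer: 9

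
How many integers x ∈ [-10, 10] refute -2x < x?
Counterexamples in [-10, 10]: {-10, -9, -8, -7, -6, -5, -4, -3, -2, -1, 0}.

Counting them gives 11 values.

Answer: 11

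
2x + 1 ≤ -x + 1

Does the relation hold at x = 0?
x = 0: LHS = 2·0 + 1 = 1, RHS = -0 + 1 = 1; 1 ≤ 1 — holds

The relation is satisfied at x = 0.

Answer: Yes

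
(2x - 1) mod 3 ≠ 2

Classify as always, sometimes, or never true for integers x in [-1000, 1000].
Holds at x = 1: LHS = (2·1 - 1) mod 3 = 1 mod 3 = 1; 1 ≠ 2 — holds
Fails at x = 0: LHS = (2·0 - 1) mod 3 = (-1) mod 3 = 2; 2 ≠ 2 — FAILS
It is satisfied by some integers in the range but not all.

Answer: Sometimes true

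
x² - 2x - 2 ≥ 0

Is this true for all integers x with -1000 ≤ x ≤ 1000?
The claim fails at x = 0:
x = 0: LHS = 0² - 2·0 - 2 = -2; -2 ≥ 0 — FAILS

Because a single integer refutes it, the statement is false.

Answer: False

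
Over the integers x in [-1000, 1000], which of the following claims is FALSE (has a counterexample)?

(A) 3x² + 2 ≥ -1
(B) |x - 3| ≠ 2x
(A) Over all integers in [-1000, 1000], LHS − RHS is smallest at x = 0, where it equals 3:
x = 0: LHS = 3·0² + 2 = 2; 2 ≥ -1 — holds
At the ends of the range:
x = -1000: LHS = 3·(-1000)² + 2 = 3000002; 3000002 ≥ -1 — holds
x = 1000: LHS = 3·1000² + 2 = 3000002; 3000002 ≥ -1 — holds
Hence LHS − RHS is never negative, i.e. LHS ≥ RHS throughout, so the relation holds for every integer in [-1000, 1000].

(B) x = 1: LHS = |1 - 3| = |-2| = 2, RHS = 2·1 = 2; 2 ≠ 2 — FAILS

Only (B) has a counterexample.

Answer: B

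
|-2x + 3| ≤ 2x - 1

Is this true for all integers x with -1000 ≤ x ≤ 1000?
The claim fails at x = 0:
x = 0: LHS = |-2·0 + 3| = |3| = 3, RHS = 2·0 - 1 = -1; 3 ≤ -1 — FAILS

Because a single integer refutes it, the statement is false.

Answer: False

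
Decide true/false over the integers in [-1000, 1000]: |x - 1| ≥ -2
An absolute value is never negative, so the left side is ≥ 0 for every x, while the right side is -2. Tightest case in [-1000, 1000] is x = 1:
x = 1: LHS = |1 - 1| = |0| = 0; 0 ≥ -2 — holds
Hence LHS − RHS is never negative, i.e. LHS ≥ RHS throughout, so the relation holds for every integer in [-1000, 1000].

No counterexample exists.

Answer: True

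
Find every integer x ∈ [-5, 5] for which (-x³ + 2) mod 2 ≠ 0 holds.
Holds for: {-5, -3, -1, 1, 3, 5}
Fails for: {-4, -2, 0, 2, 4}

Answer: {-5, -3, -1, 1, 3, 5}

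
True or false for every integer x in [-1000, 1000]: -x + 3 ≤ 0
The claim fails at x = 0:
x = 0: LHS = -0 + 3 = 3; 3 ≤ 0 — FAILS

Because a single integer refutes it, the statement is false.

Answer: False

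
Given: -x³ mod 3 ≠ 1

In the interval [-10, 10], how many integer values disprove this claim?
Counterexamples in [-10, 10]: {-10, -7, -4, -1, 2, 5, 8}.

Counting them gives 7 values.

Answer: 7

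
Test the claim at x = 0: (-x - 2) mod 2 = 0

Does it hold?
x = 0: LHS = (-0 - 2) mod 2 = (-2) mod 2 = 0; 0 = 0 — holds

The relation is satisfied at x = 0.

Answer: Yes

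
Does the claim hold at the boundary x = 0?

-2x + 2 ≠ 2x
x = 0: LHS = -2·0 + 2 = 2, RHS = 2·0 = 0; 2 ≠ 0 — holds

The relation is satisfied at x = 0.

Answer: Yes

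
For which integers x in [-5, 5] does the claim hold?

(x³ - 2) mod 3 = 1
Holds for: {-3, 0, 3}
Fails for: {-5, -4, -2, -1, 1, 2, 4, 5}

Answer: {-3, 0, 3}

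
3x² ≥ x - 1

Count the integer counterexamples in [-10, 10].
Over all integers in [-10, 10], LHS − RHS is smallest at x = 0, where it equals 1:
x = 0: LHS = 3·0² = 0, RHS = 0 - 1 = -1; 0 ≥ -1 — holds
At the ends of the range:
x = -10: LHS = 3·(-10)² = 300, RHS = (-10) - 1 = -11; 300 ≥ -11 — holds
x = 10: LHS = 3·10² = 300, RHS = 10 - 1 = 9; 300 ≥ 9 — holds
Hence LHS − RHS is never negative, i.e. LHS ≥ RHS throughout, so the relation holds for every integer in [-10, 10].

No counterexample appears in that range.

Answer: 0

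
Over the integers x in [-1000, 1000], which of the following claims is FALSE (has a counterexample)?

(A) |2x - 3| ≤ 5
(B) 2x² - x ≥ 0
(A) x = -2: LHS = |2·(-2) - 3| = |-7| = 7; 7 ≤ 5 — FAILS

(B) Over all integers in [-1000, 1000], LHS − RHS is smallest at x = 0, where it equals 0:
x = 0: LHS = 2·0² - 0 = 0; 0 ≥ 0 — holds
At the ends of the range:
x = -1000: LHS = 2·(-1000)² - (-1000) = 2001000; 2001000 ≥ 0 — holds
x = 1000: LHS = 2·1000² - 1000 = 1999000; 1999000 ≥ 0 — holds
Hence LHS − RHS is never negative, i.e. LHS ≥ RHS throughout, so the relation holds for every integer in [-1000, 1000].

Only (A) has a counterexample.

Answer: A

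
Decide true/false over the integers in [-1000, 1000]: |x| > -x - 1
Over all integers in [-1000, 1000], LHS − RHS is smallest at x = 0, where it equals 1:
x = 0: LHS = |0| = 0, RHS = -0 - 1 = -1; 0 > -1 — holds
At the ends of the range:
x = -1000: LHS = |-1000| = 1000, RHS = -(-1000) - 1 = 999; 1000 > 999 — holds
x = 1000: LHS = |1000| = 1000, RHS = -1000 - 1 = -1001; 1000 > -1001 — holds
Hence LHS − RHS is never zero or negative, i.e. LHS > RHS throughout, so the relation holds for every integer in [-1000, 1000].

No counterexample exists.

Answer: True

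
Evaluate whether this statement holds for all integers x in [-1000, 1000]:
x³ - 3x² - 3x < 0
The claim fails at x = 0:
x = 0: LHS = 0³ - 3·0² - 3·0 = 0; 0 < 0 — FAILS

Because a single integer refutes it, the statement is false.

Answer: False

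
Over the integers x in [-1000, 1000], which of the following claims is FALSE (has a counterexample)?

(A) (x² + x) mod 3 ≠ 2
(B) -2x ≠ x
(A) x = 1: LHS = (1² + 1) mod 3 = 2 mod 3 = 2; 2 ≠ 2 — FAILS
(B) x = 0: LHS = -2·0 = 0; 0 ≠ 0 — FAILS

Answer: Both A and B are false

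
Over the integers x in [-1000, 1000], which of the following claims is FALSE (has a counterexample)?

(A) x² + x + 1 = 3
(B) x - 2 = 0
(A) x = 0: LHS = 0² + 0 + 1 = 1; 1 = 3 — FAILS
(B) x = 0: LHS = 0 - 2 = -2; -2 = 0 — FAILS

Answer: Both A and B are false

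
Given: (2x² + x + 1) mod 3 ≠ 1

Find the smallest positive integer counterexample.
Testing positive integers:
x = 1: LHS = (2·1² + 1 + 1) mod 3 = 4 mod 3 = 1; 1 ≠ 1 — FAILS  ← smallest positive counterexample

Answer: x = 1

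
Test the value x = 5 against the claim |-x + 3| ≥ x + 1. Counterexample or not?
Substitute x = 5 into the relation:
x = 5: LHS = |-5 + 3| = |-2| = 2, RHS = 5 + 1 = 6; 2 ≥ 6 — FAILS

Since the claim fails at x = 5, this value is a counterexample.

Answer: Yes, x = 5 is a counterexample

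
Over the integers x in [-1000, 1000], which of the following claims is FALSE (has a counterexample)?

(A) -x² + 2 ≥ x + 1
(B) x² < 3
(A) x = 1: LHS = -1² + 2 = 1, RHS = 1 + 1 = 2; 1 ≥ 2 — FAILS
(B) x = 2: LHS = 2² = 4; 4 < 3 — FAILS

Answer: Both A and B are false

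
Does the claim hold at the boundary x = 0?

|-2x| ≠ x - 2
x = 0: LHS = |-2·0| = |0| = 0, RHS = 0 - 2 = -2; 0 ≠ -2 — holds

The relation is satisfied at x = 0.

Answer: Yes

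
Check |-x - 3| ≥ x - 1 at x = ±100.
x = 100: LHS = |-100 - 3| = |-103| = 103, RHS = 100 - 1 = 99; 103 ≥ 99 — holds
x = -100: LHS = |-(-100) - 3| = |97| = 97, RHS = (-100) - 1 = -101; 97 ≥ -101 — holds

Answer: Yes, holds for both x = 100 and x = -100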